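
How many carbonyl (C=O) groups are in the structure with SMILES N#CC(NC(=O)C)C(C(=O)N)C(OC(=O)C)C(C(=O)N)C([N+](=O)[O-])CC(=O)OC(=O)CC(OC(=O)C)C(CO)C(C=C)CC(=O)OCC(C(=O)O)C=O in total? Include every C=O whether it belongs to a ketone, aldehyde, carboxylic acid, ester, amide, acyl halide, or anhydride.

CH(NHCOCH3): amide, 1 C=O (running total 1).
CH(CONH2): amide, 1 C=O (running total 2).
CH(OCOCH3): ester, 1 C=O (running total 3).
CH(CONH2): amide, 1 C=O (running total 4).
CH2CO-O-COCH2: anhydride, 2 C=O (running total 6).
CH(OCOCH3): ester, 1 C=O (running total 7).
CH2COOCH2: ester, 1 C=O (running total 8).
CH(COOH): carboxylic acid, 1 C=O (running total 9).
CHO: aldehyde, 1 C=O (running total 10).

10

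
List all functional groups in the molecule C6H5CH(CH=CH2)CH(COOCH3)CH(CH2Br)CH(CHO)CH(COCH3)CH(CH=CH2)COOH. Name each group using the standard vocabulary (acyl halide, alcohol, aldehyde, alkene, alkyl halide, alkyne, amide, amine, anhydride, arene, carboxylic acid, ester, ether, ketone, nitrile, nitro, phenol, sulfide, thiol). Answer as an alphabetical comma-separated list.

aldehyde, alkene, alkyl halide, arene, carboxylic acid, ester, ketone

Working along the chain:
  C6H5: C6H5– phenyl ring → arene.
  CH(CH=CH2): pendant –CH=CH2: C=C double bond → alkene.
  CH(COOCH3): pendant –COOCH3: carbonyl C bonded to C and –OCH3 → ester.
  CH(CH2Br): pendant –CH2X: halogen on sp³ carbon → alkyl halide.
  CH(CHO): pendant –CHO: carbonyl C bonded to C and H → aldehyde.
  CH(COCH3): pendant –COCH3: carbonyl C bonded to two carbons → ketone.
  CH(CH=CH2): pendant –CH=CH2: C=C double bond → alkene.
  COOH: –COOH: carbonyl C bonded to –OH and C → carboxylic acid (the –OH is not a separate alcohol).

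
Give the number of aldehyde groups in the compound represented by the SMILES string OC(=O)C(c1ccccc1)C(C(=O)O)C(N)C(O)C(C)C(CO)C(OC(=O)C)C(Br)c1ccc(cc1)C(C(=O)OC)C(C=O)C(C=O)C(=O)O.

–COOH: carbonyl C bonded to –OH and C → carboxylic acid (the –OH is not a separate alcohol).
pendant –C6H5: benzene ring → arene.
pendant –COOH: carbonyl C bonded to C and –OH → carboxylic acid.
–NH2 on an sp³ carbon with no adjacent C=O → amine.
–OH on an sp³ carbon → alcohol (secondary).
pendant –CH2OH on an sp³ backbone C → alcohol.
pendant –OC(=O)CH3: an acyloxy group → ester.
halogen on an sp³ carbon → alkyl halide.
para-disubstituted benzene ring → arene.
pendant –COOCH3: carbonyl C bonded to C and –OCH3 → ester.
pendant –CHO: carbonyl C bonded to C and H → aldehyde.
pendant –CHO: carbonyl C bonded to C and H → aldehyde.
–COOH: carbonyl C bonded to –OH and C → carboxylic acid (the –OH is not a separate alcohol).
Aldehyde appears at: CH(CHO), CH(CHO) → 2.

2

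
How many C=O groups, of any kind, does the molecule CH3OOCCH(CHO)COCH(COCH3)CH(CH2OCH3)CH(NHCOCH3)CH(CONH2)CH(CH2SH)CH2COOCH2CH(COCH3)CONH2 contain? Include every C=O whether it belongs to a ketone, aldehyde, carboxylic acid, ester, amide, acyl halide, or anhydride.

CH3OOC: ester, 1 C=O (running total 1).
CH(CHO): aldehyde, 1 C=O (running total 2).
CO: ketone, 1 C=O (running total 3).
CH(COCH3): ketone, 1 C=O (running total 4).
CH(NHCOCH3): amide, 1 C=O (running total 5).
CH(CONH2): amide, 1 C=O (running total 6).
CH2COOCH2: ester, 1 C=O (running total 7).
CH(COCH3): ketone, 1 C=O (running total 8).
CONH2: amide, 1 C=O (running total 9).

9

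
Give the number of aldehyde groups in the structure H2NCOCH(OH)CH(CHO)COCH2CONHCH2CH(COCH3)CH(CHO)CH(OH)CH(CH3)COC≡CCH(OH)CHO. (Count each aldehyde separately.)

3

–C(=O)NH2: carbonyl C bonded to C and to N → amide (the N is not a separate amine).
–OH on an sp³ carbon → alcohol (secondary).
pendant –CHO: carbonyl C bonded to C and H → aldehyde.
–C(=O)– with carbon on both sides → ketone.
–C(=O)–N– linkage → amide (the N is not an amine).
pendant –COCH3: carbonyl C bonded to two carbons → ketone.
pendant –CHO: carbonyl C bonded to C and H → aldehyde.
–OH on an sp³ carbon → alcohol (secondary).
–C(=O)– with carbon on both sides → ketone.
C≡C triple bond → alkyne.
–OH on an sp³ carbon → alcohol (secondary).
terminal –CHO: carbonyl C bonded to H and C → aldehyde.
Aldehyde appears at: CH(CHO), CH(CHO), CHO → 3.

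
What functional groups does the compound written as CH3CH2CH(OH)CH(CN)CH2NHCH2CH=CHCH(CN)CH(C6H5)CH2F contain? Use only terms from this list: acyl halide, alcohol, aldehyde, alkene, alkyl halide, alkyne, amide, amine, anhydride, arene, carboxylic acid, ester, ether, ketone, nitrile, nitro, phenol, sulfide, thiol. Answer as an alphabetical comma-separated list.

–OH on an sp³ carbon → alcohol (secondary).
pendant –C≡N: nitrile.
C–N–C with sp³ carbons and no adjacent C=O → amine (secondary).
C=C double bond → alkene.
pendant –C≡N: nitrile.
pendant –C6H5: benzene ring → arene.
halogen on an sp³ carbon → alkyl halide.

alcohol, alkene, alkyl halide, amine, arene, nitrile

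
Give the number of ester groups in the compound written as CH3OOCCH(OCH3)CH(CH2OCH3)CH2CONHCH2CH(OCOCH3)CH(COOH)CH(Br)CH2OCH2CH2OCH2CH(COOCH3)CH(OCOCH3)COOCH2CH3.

CH3O–C(=O)–: carbonyl C bonded to C and to –OCH3 → ester (not ketone + ether).
pendant –OCH3: C–O–C with sp³ C, no adjacent C=O → ether.
pendant –CH2OCH3: C–O–C linkage → ether.
–C(=O)–N– linkage → amide (the N is not an amine).
pendant –OC(=O)CH3: an acyloxy group → ester.
pendant –COOH: carbonyl C bonded to C and –OH → carboxylic acid.
halogen on an sp³ carbon → alkyl halide.
C–O–C with sp³ carbons on both sides and no adjacent C=O → ether.
C–O–C with sp³ carbons on both sides and no adjacent C=O → ether.
pendant –COOCH3: carbonyl C bonded to C and –OCH3 → ester.
pendant –OC(=O)CH3: an acyloxy group → ester.
–C(=O)OCH2CH3: carbonyl C bonded to C and to –OEt → ester.
Ester appears at: CH3OOC, CH(OCOCH3), CH(COOCH3), CH(OCOCH3), COOCH2CH3 → 5.

5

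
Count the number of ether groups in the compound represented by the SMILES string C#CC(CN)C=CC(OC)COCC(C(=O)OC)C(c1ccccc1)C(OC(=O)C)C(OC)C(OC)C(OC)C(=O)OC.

5

C≡C triple bond → alkyne.
pendant –CH2NH2: N on sp³ C, no adjacent C=O → amine.
C=C double bond → alkene.
pendant –OCH3: C–O–C with sp³ C, no adjacent C=O → ether.
C–O–C with sp³ carbons on both sides and no adjacent C=O → ether.
pendant –COOCH3: carbonyl C bonded to C and –OCH3 → ester.
pendant –C6H5: benzene ring → arene.
pendant –OC(=O)CH3: an acyloxy group → ester.
pendant –OCH3: C–O–C with sp³ C, no adjacent C=O → ether.
pendant –OCH3: C–O–C with sp³ C, no adjacent C=O → ether.
pendant –OCH3: C–O–C with sp³ C, no adjacent C=O → ether.
–C(=O)OCH3: carbonyl C bonded to C and to –OCH3 → ester (not ketone + ether).
Ether appears at: CH(OCH3), CH2OCH2, CH(OCH3), CH(OCH3), CH(OCH3) → 5.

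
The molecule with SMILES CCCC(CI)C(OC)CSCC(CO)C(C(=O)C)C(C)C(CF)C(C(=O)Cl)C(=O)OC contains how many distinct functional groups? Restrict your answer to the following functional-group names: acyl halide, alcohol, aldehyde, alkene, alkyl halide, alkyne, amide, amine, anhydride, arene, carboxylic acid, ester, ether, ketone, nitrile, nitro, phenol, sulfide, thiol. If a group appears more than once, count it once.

7

Taking each segment in turn:
  CH(CH2I): pendant –CH2X: halogen on sp³ carbon → alkyl halide.
  CH(OCH3): pendant –OCH3: C–O–C with sp³ C, no adjacent C=O → ether.
  CH2SCH2: C–S–C linkage → sulfide (thioether).
  CH(CH2OH): pendant –CH2OH on an sp³ backbone C → alcohol.
  CH(COCH3): pendant –COCH3: carbonyl C bonded to two carbons → ketone.
  CH(CH2F): pendant –CH2X: halogen on sp³ carbon → alkyl halide.
  CH(COCl): pendant –C(=O)X: carbonyl C bonded to C and halogen → acyl halide.
  COOCH3: –C(=O)OCH3: carbonyl C bonded to C and to –OCH3 → ester (not ketone + ether).
Distinct types present: acyl halide, alcohol, alkyl halide, ester, ether, ketone, sulfide.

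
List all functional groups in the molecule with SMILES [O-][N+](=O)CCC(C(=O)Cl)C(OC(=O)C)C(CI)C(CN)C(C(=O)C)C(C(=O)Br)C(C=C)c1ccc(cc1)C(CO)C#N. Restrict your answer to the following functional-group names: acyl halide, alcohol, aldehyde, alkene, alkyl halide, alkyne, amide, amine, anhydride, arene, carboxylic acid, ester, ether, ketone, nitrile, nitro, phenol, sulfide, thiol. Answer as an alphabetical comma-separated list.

–NO2 on carbon → nitro group.
pendant –C(=O)X: carbonyl C bonded to C and halogen → acyl halide.
pendant –OC(=O)CH3: an acyloxy group → ester.
pendant –CH2X: halogen on sp³ carbon → alkyl halide.
pendant –CH2NH2: N on sp³ C, no adjacent C=O → amine.
pendant –COCH3: carbonyl C bonded to two carbons → ketone.
pendant –C(=O)X: carbonyl C bonded to C and halogen → acyl halide.
pendant –CH=CH2: C=C double bond → alkene.
para-disubstituted benzene ring → arene.
pendant –CH2OH on an sp³ backbone C → alcohol.
–C≡N: carbon triple-bonded to nitrogen → nitrile.

acyl halide, alcohol, alkene, alkyl halide, amine, arene, ester, ketone, nitrile, nitro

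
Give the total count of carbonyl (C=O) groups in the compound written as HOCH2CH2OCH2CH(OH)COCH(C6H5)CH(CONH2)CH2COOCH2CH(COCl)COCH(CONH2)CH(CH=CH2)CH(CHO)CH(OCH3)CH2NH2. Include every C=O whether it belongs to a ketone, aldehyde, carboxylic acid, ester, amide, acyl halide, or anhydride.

7

CO: ketone, 1 C=O (running total 1).
CH(CONH2): amide, 1 C=O (running total 2).
CH2COOCH2: ester, 1 C=O (running total 3).
CH(COCl): acyl halide, 1 C=O (running total 4).
CO: ketone, 1 C=O (running total 5).
CH(CONH2): amide, 1 C=O (running total 6).
CH(CHO): aldehyde, 1 C=O (running total 7).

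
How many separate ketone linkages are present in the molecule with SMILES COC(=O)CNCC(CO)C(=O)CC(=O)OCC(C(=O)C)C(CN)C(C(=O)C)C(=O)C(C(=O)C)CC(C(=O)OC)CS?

5

CH3O–C(=O)–: carbonyl C bonded to C and to –OCH3 → ester (not ketone + ether).
C–N–C with sp³ carbons and no adjacent C=O → amine (secondary).
pendant –CH2OH on an sp³ backbone C → alcohol.
–C(=O)– with carbon on both sides → ketone.
–C(=O)–O–C with C on the carbonyl side → ester.
pendant –COCH3: carbonyl C bonded to two carbons → ketone.
pendant –CH2NH2: N on sp³ C, no adjacent C=O → amine.
pendant –COCH3: carbonyl C bonded to two carbons → ketone.
–C(=O)– with carbon on both sides → ketone.
pendant –COCH3: carbonyl C bonded to two carbons → ketone.
pendant –COOCH3: carbonyl C bonded to C and –OCH3 → ester.
–SH on an sp³ carbon → thiol.
Ketone appears at: CO, CH(COCH3), CH(COCH3), CO, CH(COCH3) → 5.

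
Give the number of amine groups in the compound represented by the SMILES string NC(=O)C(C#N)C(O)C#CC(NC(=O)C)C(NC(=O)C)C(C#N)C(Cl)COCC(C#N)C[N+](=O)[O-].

–C(=O)NH2: carbonyl C bonded to C and to N → amide (the N is not a separate amine).
pendant –C≡N: nitrile.
–OH on an sp³ carbon → alcohol (secondary).
C≡C triple bond → alkyne.
pendant –NHC(=O)CH3: N bonded to a carbonyl → amide (not amine).
pendant –NHC(=O)CH3: N bonded to a carbonyl → amide (not amine).
pendant –C≡N: nitrile.
halogen on an sp³ carbon → alkyl halide.
C–O–C with sp³ carbons on both sides and no adjacent C=O → ether.
pendant –C≡N: nitrile.
–NO2 on carbon → nitro group.
No segment is a amine: H2NCO is amide, not amine; CH(CN) is nitrile, not amine; CH(NHCOCH3) is amide, not amine. → 0.

0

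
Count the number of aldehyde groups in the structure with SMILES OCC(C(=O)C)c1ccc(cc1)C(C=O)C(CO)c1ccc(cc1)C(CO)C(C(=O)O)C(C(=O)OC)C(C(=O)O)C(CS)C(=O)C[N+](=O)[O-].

HO– on an sp³ carbon → alcohol.
pendant –COCH3: carbonyl C bonded to two carbons → ketone.
para-disubstituted benzene ring → arene.
pendant –CHO: carbonyl C bonded to C and H → aldehyde.
pendant –CH2OH on an sp³ backbone C → alcohol.
para-disubstituted benzene ring → arene.
pendant –CH2OH on an sp³ backbone C → alcohol.
pendant –COOH: carbonyl C bonded to C and –OH → carboxylic acid.
pendant –COOCH3: carbonyl C bonded to C and –OCH3 → ester.
pendant –COOH: carbonyl C bonded to C and –OH → carboxylic acid.
pendant –CH2SH → thiol.
–C(=O)– with carbon on both sides → ketone.
–NO2 on carbon → nitro group.
Aldehyde appears at: CH(CHO) → 1.

1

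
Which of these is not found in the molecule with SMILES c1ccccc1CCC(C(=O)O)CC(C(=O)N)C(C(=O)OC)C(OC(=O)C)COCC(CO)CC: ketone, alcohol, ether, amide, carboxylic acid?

amide: present (CH(CONH2) — pendant –CONH2: carbonyl C bonded to C and N → amide).
alcohol: present (CH(CH2OH) — pendant –CH2OH on an sp³ backbone C → alcohol).
carboxylic acid: present (CH(COOH) — pendant –COOH: carbonyl C bonded to C and –OH → carboxylic acid).
ether: present (CH2OCH2 — C–O–C with sp³ carbons on both sides and no adjacent C=O → ether).
ketone: absent. In each of CH(COOCH3) and CH(OCOCH3), the C=O is bonded to an –O–C group, which defines an ester, not a ketone. In CH(CONH2), the C=O is bonded to nitrogen, which defines an amide, not a ketone. In CH(COOH), the C=O bears an –OH, making it a carboxylic acid rather than a ketone.

ketone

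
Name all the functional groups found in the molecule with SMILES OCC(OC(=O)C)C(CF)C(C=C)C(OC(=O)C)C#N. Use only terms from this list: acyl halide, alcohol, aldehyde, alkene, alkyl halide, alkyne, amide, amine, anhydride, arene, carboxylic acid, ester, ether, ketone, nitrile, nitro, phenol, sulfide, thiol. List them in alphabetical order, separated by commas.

Reading the structure from left to right:
  HOCH2: HO– on an sp³ carbon → alcohol.
  CH(OCOCH3): pendant –OC(=O)CH3: an acyloxy group → ester.
  CH(CH2F): pendant –CH2X: halogen on sp³ carbon → alkyl halide.
  CH(CH=CH2): pendant –CH=CH2: C=C double bond → alkene.
  CH(OCOCH3): pendant –OC(=O)CH3: an acyloxy group → ester.
  CN: –C≡N: carbon triple-bonded to nitrogen → nitrile.

alcohol, alkene, alkyl halide, ester, nitrile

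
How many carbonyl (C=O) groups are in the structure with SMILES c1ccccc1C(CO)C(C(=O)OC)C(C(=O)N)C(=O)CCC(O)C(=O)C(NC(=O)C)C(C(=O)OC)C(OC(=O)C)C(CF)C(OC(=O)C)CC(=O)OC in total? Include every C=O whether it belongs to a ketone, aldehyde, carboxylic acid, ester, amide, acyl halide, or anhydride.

CH(COOCH3): ester, 1 C=O (running total 1).
CH(CONH2): amide, 1 C=O (running total 2).
CO: ketone, 1 C=O (running total 3).
CO: ketone, 1 C=O (running total 4).
CH(NHCOCH3): amide, 1 C=O (running total 5).
CH(COOCH3): ester, 1 C=O (running total 6).
CH(OCOCH3): ester, 1 C=O (running total 7).
CH(OCOCH3): ester, 1 C=O (running total 8).
COOCH3: ester, 1 C=O (running total 9).

9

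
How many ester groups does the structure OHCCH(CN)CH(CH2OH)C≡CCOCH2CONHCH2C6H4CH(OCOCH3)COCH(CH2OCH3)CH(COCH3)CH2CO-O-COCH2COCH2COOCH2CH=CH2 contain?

Taking each segment in turn:
  OHC: terminal –CHO: carbonyl C bonded to H and C → aldehyde.
  CH(CN): pendant –C≡N: nitrile.
  CH(CH2OH): pendant –CH2OH on an sp³ backbone C → alcohol.
  C≡C: C≡C triple bond → alkyne.
  CO: –C(=O)– with carbon on both sides → ketone.
  CH2CONHCH2: –C(=O)–N– linkage → amide (the N is not an amine).
  C6H4: para-disubstituted benzene ring → arene.
  CH(OCOCH3): pendant –OC(=O)CH3: an acyloxy group → ester.
  CO: –C(=O)– with carbon on both sides → ketone.
  CH(CH2OCH3): pendant –CH2OCH3: C–O–C linkage → ether.
  CH(COCH3): pendant –COCH3: carbonyl C bonded to two carbons → ketone.
  CH2CO-O-COCH2: two acyl groups sharing one oxygen, –C(=O)–O–C(=O)– → anhydride.
  CO: –C(=O)– with carbon on both sides → ketone.
  CH2COOCH2: –C(=O)–O–C with C on the carbonyl side → ester.
  CH=CH2: C=C double bond → alkene.
Ester appears at: CH(OCOCH3), CH2COOCH2 → 2.

2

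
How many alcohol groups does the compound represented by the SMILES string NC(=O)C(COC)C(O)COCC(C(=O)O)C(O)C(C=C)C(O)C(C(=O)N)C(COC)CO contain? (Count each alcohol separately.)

4

–C(=O)NH2: carbonyl C bonded to C and to N → amide (the N is not a separate amine).
pendant –CH2OCH3: C–O–C linkage → ether.
–OH on an sp³ carbon → alcohol (secondary).
C–O–C with sp³ carbons on both sides and no adjacent C=O → ether.
pendant –COOH: carbonyl C bonded to C and –OH → carboxylic acid.
–OH on an sp³ carbon → alcohol (secondary).
pendant –CH=CH2: C=C double bond → alkene.
–OH on an sp³ carbon → alcohol (secondary).
pendant –CONH2: carbonyl C bonded to C and N → amide.
pendant –CH2OCH3: C–O–C linkage → ether.
–OH on an sp³ carbon → alcohol.
Alcohol appears at: CH(OH), CH(OH), CH(OH), CH2OH → 4.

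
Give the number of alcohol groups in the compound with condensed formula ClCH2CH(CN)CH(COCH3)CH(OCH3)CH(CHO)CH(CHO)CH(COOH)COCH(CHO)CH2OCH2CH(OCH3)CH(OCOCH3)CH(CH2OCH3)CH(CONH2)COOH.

0

Taking each segment in turn:
  ClCH2: halogen on an sp³ carbon → alkyl halide.
  CH(CN): pendant –C≡N: nitrile.
  CH(COCH3): pendant –COCH3: carbonyl C bonded to two carbons → ketone.
  CH(OCH3): pendant –OCH3: C–O–C with sp³ C, no adjacent C=O → ether.
  CH(CHO): pendant –CHO: carbonyl C bonded to C and H → aldehyde.
  CH(CHO): pendant –CHO: carbonyl C bonded to C and H → aldehyde.
  CH(COOH): pendant –COOH: carbonyl C bonded to C and –OH → carboxylic acid.
  CO: –C(=O)– with carbon on both sides → ketone.
  CH(CHO): pendant –CHO: carbonyl C bonded to C and H → aldehyde.
  CH2OCH2: C–O–C with sp³ carbons on both sides and no adjacent C=O → ether.
  CH(OCH3): pendant –OCH3: C–O–C with sp³ C, no adjacent C=O → ether.
  CH(OCOCH3): pendant –OC(=O)CH3: an acyloxy group → ester.
  CH(CH2OCH3): pendant –CH2OCH3: C–O–C linkage → ether.
  CH(CONH2): pendant –CONH2: carbonyl C bonded to C and N → amide.
  COOH: –COOH: carbonyl C bonded to –OH and C → carboxylic acid (the –OH is not a separate alcohol).
No segment is a alcohol: CH(COCH3) is ketone, not alcohol; CH(OCH3) is ether, not alcohol; CH(CHO) is aldehyde, not alcohol. → 0.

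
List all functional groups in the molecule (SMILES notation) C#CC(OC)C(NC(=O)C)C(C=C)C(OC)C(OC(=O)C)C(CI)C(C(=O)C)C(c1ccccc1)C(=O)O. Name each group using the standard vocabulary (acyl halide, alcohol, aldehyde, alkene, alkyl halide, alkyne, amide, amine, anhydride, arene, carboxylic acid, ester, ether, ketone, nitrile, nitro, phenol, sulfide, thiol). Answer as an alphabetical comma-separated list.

Working along the chain:
  HC≡C: C≡C triple bond → alkyne.
  CH(OCH3): pendant –OCH3: C–O–C with sp³ C, no adjacent C=O → ether.
  CH(NHCOCH3): pendant –NHC(=O)CH3: N bonded to a carbonyl → amide (not amine).
  CH(CH=CH2): pendant –CH=CH2: C=C double bond → alkene.
  CH(OCH3): pendant –OCH3: C–O–C with sp³ C, no adjacent C=O → ether.
  CH(OCOCH3): pendant –OC(=O)CH3: an acyloxy group → ester.
  CH(CH2I): pendant –CH2X: halogen on sp³ carbon → alkyl halide.
  CH(COCH3): pendant –COCH3: carbonyl C bonded to two carbons → ketone.
  CH(C6H5): pendant –C6H5: benzene ring → arene.
  COOH: –COOH: carbonyl C bonded to –OH and C → carboxylic acid (the –OH is not a separate alcohol).

alkene, alkyl halide, alkyne, amide, arene, carboxylic acid, ester, ether, ketone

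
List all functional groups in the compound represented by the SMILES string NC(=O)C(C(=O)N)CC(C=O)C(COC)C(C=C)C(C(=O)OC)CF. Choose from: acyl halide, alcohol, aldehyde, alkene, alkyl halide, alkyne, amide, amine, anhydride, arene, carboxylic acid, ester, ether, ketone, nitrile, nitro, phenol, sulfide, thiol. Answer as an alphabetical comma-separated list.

aldehyde, alkene, alkyl halide, amide, ester, ether

–C(=O)NH2: carbonyl C bonded to C and to N → amide (the N is not a separate amine).
pendant –CONH2: carbonyl C bonded to C and N → amide.
pendant –CHO: carbonyl C bonded to C and H → aldehyde.
pendant –CH2OCH3: C–O–C linkage → ether.
pendant –CH=CH2: C=C double bond → alkene.
pendant –COOCH3: carbonyl C bonded to C and –OCH3 → ester.
halogen on an sp³ carbon → alkyl halide.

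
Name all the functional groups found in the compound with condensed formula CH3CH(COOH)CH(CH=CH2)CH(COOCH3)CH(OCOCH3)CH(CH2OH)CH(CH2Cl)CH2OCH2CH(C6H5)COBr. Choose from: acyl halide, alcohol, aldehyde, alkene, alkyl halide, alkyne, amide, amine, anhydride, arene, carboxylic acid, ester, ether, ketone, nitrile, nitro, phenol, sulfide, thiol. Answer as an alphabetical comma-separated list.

acyl halide, alcohol, alkene, alkyl halide, arene, carboxylic acid, ester, ether

pendant –COOH: carbonyl C bonded to C and –OH → carboxylic acid.
pendant –CH=CH2: C=C double bond → alkene.
pendant –COOCH3: carbonyl C bonded to C and –OCH3 → ester.
pendant –OC(=O)CH3: an acyloxy group → ester.
pendant –CH2OH on an sp³ backbone C → alcohol.
pendant –CH2X: halogen on sp³ carbon → alkyl halide.
C–O–C with sp³ carbons on both sides and no adjacent C=O → ether.
pendant –C6H5: benzene ring → arene.
–C(=O)Br: carbonyl C bonded to C and to a halogen → acyl halide (not alkyl halide).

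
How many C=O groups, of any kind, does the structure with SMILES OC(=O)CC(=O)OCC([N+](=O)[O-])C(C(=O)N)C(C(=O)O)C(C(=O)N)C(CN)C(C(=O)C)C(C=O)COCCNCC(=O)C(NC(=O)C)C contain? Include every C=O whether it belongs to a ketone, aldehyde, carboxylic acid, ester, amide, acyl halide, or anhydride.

HOOC: carboxylic acid, 1 C=O (running total 1).
CH2COOCH2: ester, 1 C=O (running total 2).
CH(CONH2): amide, 1 C=O (running total 3).
CH(COOH): carboxylic acid, 1 C=O (running total 4).
CH(CONH2): amide, 1 C=O (running total 5).
CH(COCH3): ketone, 1 C=O (running total 6).
CH(CHO): aldehyde, 1 C=O (running total 7).
CO: ketone, 1 C=O (running total 8).
CH(NHCOCH3): amide, 1 C=O (running total 9).

9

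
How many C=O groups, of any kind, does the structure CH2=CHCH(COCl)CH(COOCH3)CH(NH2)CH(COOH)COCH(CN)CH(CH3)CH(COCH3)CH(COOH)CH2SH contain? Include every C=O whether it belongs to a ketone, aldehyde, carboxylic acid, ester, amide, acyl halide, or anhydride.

CH(COCl): acyl halide, 1 C=O (running total 1).
CH(COOCH3): ester, 1 C=O (running total 2).
CH(COOH): carboxylic acid, 1 C=O (running total 3).
CO: ketone, 1 C=O (running total 4).
CH(COCH3): ketone, 1 C=O (running total 5).
CH(COOH): carboxylic acid, 1 C=O (running total 6).

6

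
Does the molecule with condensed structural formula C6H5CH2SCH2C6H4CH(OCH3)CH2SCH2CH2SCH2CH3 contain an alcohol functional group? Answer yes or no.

C6H5– phenyl ring → arene.
C–S–C linkage → sulfide (thioether).
para-disubstituted benzene ring → arene.
pendant –OCH3: C–O–C with sp³ C, no adjacent C=O → ether.
C–S–C linkage → sulfide (thioether).
C–S–C linkage → sulfide (thioether).
The groups actually present are: arene, ether, sulfide.

no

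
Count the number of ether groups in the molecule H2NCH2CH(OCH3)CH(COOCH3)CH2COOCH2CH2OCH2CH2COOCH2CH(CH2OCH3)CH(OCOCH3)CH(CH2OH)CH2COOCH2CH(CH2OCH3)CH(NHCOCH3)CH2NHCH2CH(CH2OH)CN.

–NH2 on an sp³ carbon with no adjacent C=O → amine.
pendant –OCH3: C–O–C with sp³ C, no adjacent C=O → ether.
pendant –COOCH3: carbonyl C bonded to C and –OCH3 → ester.
–C(=O)–O–C with C on the carbonyl side → ester.
C–O–C with sp³ carbons on both sides and no adjacent C=O → ether.
–C(=O)–O–C with C on the carbonyl side → ester.
pendant –CH2OCH3: C–O–C linkage → ether.
pendant –OC(=O)CH3: an acyloxy group → ester.
pendant –CH2OH on an sp³ backbone C → alcohol.
–C(=O)–O–C with C on the carbonyl side → ester.
pendant –CH2OCH3: C–O–C linkage → ether.
pendant –NHC(=O)CH3: N bonded to a carbonyl → amide (not amine).
C–N–C with sp³ carbons and no adjacent C=O → amine (secondary).
pendant –CH2OH on an sp³ backbone C → alcohol.
–C≡N: carbon triple-bonded to nitrogen → nitrile.
Ether appears at: CH(OCH3), CH2OCH2, CH(CH2OCH3), CH(CH2OCH3) → 4.

4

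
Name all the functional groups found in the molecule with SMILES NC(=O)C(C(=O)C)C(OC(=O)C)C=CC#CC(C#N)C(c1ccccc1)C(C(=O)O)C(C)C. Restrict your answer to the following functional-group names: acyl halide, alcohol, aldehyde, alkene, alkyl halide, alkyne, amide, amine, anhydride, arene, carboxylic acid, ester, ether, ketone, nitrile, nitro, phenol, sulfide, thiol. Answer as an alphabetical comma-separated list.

alkene, alkyne, amide, arene, carboxylic acid, ester, ketone, nitrile

–C(=O)NH2: carbonyl C bonded to C and to N → amide (the N is not a separate amine).
pendant –COCH3: carbonyl C bonded to two carbons → ketone.
pendant –OC(=O)CH3: an acyloxy group → ester.
C=C double bond → alkene.
C≡C triple bond → alkyne.
pendant –C≡N: nitrile.
pendant –C6H5: benzene ring → arene.
pendant –COOH: carbonyl C bonded to C and –OH → carboxylic acid.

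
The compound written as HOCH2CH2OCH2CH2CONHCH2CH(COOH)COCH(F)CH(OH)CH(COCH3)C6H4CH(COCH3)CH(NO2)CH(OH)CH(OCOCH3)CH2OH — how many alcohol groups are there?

Taking each segment in turn:
  HOCH2: HO– on an sp³ carbon → alcohol.
  CH2OCH2: C–O–C with sp³ carbons on both sides and no adjacent C=O → ether.
  CH2CONHCH2: –C(=O)–N– linkage → amide (the N is not an amine).
  CH(COOH): pendant –COOH: carbonyl C bonded to C and –OH → carboxylic acid.
  CO: –C(=O)– with carbon on both sides → ketone.
  CH(F): halogen on an sp³ carbon → alkyl halide.
  CH(OH): –OH on an sp³ carbon → alcohol (secondary).
  CH(COCH3): pendant –COCH3: carbonyl C bonded to two carbons → ketone.
  C6H4: para-disubstituted benzene ring → arene.
  CH(COCH3): pendant –COCH3: carbonyl C bonded to two carbons → ketone.
  CH(NO2): –NO2 on an sp³ carbon → nitro (the N=O is not a carbonyl).
  CH(OH): –OH on an sp³ carbon → alcohol (secondary).
  CH(OCOCH3): pendant –OC(=O)CH3: an acyloxy group → ester.
  CH2OH: –OH on an sp³ carbon → alcohol.
Alcohol appears at: HOCH2, CH(OH), CH(OH), CH2OH → 4.

4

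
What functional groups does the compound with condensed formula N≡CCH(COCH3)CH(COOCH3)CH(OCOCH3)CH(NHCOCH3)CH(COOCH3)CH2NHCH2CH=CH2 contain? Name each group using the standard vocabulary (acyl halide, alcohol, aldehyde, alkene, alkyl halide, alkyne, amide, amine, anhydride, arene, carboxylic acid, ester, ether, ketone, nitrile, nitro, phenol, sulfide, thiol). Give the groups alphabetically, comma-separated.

Taking each segment in turn:
  N≡C: N≡C–: carbon triple-bonded to nitrogen → nitrile.
  CH(COCH3): pendant –COCH3: carbonyl C bonded to two carbons → ketone.
  CH(COOCH3): pendant –COOCH3: carbonyl C bonded to C and –OCH3 → ester.
  CH(OCOCH3): pendant –OC(=O)CH3: an acyloxy group → ester.
  CH(NHCOCH3): pendant –NHC(=O)CH3: N bonded to a carbonyl → amide (not amine).
  CH(COOCH3): pendant –COOCH3: carbonyl C bonded to C and –OCH3 → ester.
  CH2NHCH2: C–N–C with sp³ carbons and no adjacent C=O → amine (secondary).
  CH=CH2: C=C double bond → alkene.

alkene, amide, amine, ester, ketone, nitrile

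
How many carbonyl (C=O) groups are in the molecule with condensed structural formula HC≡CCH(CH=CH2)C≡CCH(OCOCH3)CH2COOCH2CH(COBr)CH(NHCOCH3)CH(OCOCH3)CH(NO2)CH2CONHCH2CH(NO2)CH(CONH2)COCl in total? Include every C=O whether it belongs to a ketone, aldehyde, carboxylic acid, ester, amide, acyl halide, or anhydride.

CH(OCOCH3): ester, 1 C=O (running total 1).
CH2COOCH2: ester, 1 C=O (running total 2).
CH(COBr): acyl halide, 1 C=O (running total 3).
CH(NHCOCH3): amide, 1 C=O (running total 4).
CH(OCOCH3): ester, 1 C=O (running total 5).
CH2CONHCH2: amide, 1 C=O (running total 6).
CH(CONH2): amide, 1 C=O (running total 7).
COCl: acyl halide, 1 C=O (running total 8).

8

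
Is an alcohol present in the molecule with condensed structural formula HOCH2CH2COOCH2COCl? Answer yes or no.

yes

Taking each segment in turn:
  HOCH2: HO– on an sp³ carbon → alcohol.
  CH2COOCH2: –C(=O)–O–C with C on the carbonyl side → ester.
  COCl: –C(=O)Cl: carbonyl C bonded to C and to a halogen → acyl halide (not alkyl halide).
The HOCH2 segment supplies the alcohol: HO– on an sp³ carbon → alcohol.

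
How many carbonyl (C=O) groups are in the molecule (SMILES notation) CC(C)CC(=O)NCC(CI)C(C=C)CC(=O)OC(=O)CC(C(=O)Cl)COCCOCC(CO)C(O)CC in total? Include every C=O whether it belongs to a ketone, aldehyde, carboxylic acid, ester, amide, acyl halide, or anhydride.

4

CH2CONHCH2: amide, 1 C=O (running total 1).
CH2CO-O-COCH2: anhydride, 2 C=O (running total 3).
CH(COCl): acyl halide, 1 C=O (running total 4).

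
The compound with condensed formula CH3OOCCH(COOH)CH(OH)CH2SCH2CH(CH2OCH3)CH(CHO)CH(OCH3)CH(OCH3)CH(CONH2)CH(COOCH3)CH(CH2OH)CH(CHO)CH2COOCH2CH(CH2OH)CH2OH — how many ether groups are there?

3

CH3O–C(=O)–: carbonyl C bonded to C and to –OCH3 → ester (not ketone + ether).
pendant –COOH: carbonyl C bonded to C and –OH → carboxylic acid.
–OH on an sp³ carbon → alcohol (secondary).
C–S–C linkage → sulfide (thioether).
pendant –CH2OCH3: C–O–C linkage → ether.
pendant –CHO: carbonyl C bonded to C and H → aldehyde.
pendant –OCH3: C–O–C with sp³ C, no adjacent C=O → ether.
pendant –OCH3: C–O–C with sp³ C, no adjacent C=O → ether.
pendant –CONH2: carbonyl C bonded to C and N → amide.
pendant –COOCH3: carbonyl C bonded to C and –OCH3 → ester.
pendant –CH2OH on an sp³ backbone C → alcohol.
pendant –CHO: carbonyl C bonded to C and H → aldehyde.
–C(=O)–O–C with C on the carbonyl side → ester.
pendant –CH2OH on an sp³ backbone C → alcohol.
–OH on an sp³ carbon → alcohol.
Ether appears at: CH(CH2OCH3), CH(OCH3), CH(OCH3) → 3.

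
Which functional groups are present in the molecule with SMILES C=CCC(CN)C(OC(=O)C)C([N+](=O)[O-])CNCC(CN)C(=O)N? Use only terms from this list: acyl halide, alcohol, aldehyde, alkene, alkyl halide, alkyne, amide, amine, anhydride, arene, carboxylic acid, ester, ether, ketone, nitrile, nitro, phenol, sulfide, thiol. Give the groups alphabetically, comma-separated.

Taking each segment in turn:
  CH2=CH: C=C double bond → alkene.
  CH(CH2NH2): pendant –CH2NH2: N on sp³ C, no adjacent C=O → amine.
  CH(OCOCH3): pendant –OC(=O)CH3: an acyloxy group → ester.
  CH(NO2): –NO2 on an sp³ carbon → nitro (the N=O is not a carbonyl).
  CH2NHCH2: C–N–C with sp³ carbons and no adjacent C=O → amine (secondary).
  CH(CH2NH2): pendant –CH2NH2: N on sp³ C, no adjacent C=O → amine.
  CONH2: –C(=O)NH2: carbonyl C bonded to C and to N → amide (the N is not a separate amine).

alkene, amide, amine, ester, nitro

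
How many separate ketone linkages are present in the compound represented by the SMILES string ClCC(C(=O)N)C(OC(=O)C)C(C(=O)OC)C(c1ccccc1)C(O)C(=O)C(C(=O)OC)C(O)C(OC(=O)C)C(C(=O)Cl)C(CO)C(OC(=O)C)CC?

halogen on an sp³ carbon → alkyl halide.
pendant –CONH2: carbonyl C bonded to C and N → amide.
pendant –OC(=O)CH3: an acyloxy group → ester.
pendant –COOCH3: carbonyl C bonded to C and –OCH3 → ester.
pendant –C6H5: benzene ring → arene.
–OH on an sp³ carbon → alcohol (secondary).
–C(=O)– with carbon on both sides → ketone.
pendant –COOCH3: carbonyl C bonded to C and –OCH3 → ester.
–OH on an sp³ carbon → alcohol (secondary).
pendant –OC(=O)CH3: an acyloxy group → ester.
pendant –C(=O)X: carbonyl C bonded to C and halogen → acyl halide.
pendant –CH2OH on an sp³ backbone C → alcohol.
pendant –OC(=O)CH3: an acyloxy group → ester.
Ketone appears at: CO → 1.

1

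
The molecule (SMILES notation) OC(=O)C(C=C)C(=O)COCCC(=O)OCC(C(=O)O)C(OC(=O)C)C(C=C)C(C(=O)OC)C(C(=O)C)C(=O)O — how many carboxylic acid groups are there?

3

Reading the structure from left to right:
  HOOC: –COOH: carbonyl C bonded to –OH and C → carboxylic acid (the –OH is not a separate alcohol).
  CH(CH=CH2): pendant –CH=CH2: C=C double bond → alkene.
  CO: –C(=O)– with carbon on both sides → ketone.
  CH2OCH2: C–O–C with sp³ carbons on both sides and no adjacent C=O → ether.
  CH2COOCH2: –C(=O)–O–C with C on the carbonyl side → ester.
  CH(COOH): pendant –COOH: carbonyl C bonded to C and –OH → carboxylic acid.
  CH(OCOCH3): pendant –OC(=O)CH3: an acyloxy group → ester.
  CH(CH=CH2): pendant –CH=CH2: C=C double bond → alkene.
  CH(COOCH3): pendant –COOCH3: carbonyl C bonded to C and –OCH3 → ester.
  CH(COCH3): pendant –COCH3: carbonyl C bonded to two carbons → ketone.
  COOH: –COOH: carbonyl C bonded to –OH and C → carboxylic acid (the –OH is not a separate alcohol).
Carboxylic acid appears at: HOOC, CH(COOH), COOH → 3.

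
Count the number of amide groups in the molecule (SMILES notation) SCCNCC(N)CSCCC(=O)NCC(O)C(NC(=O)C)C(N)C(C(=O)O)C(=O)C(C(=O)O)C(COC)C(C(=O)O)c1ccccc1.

Working along the chain:
  HSCH2: –SH on an sp³ carbon → thiol.
  CH2NHCH2: C–N–C with sp³ carbons and no adjacent C=O → amine (secondary).
  CH(NH2): –NH2 on an sp³ carbon with no adjacent C=O → amine.
  CH2SCH2: C–S–C linkage → sulfide (thioether).
  CH2CONHCH2: –C(=O)–N– linkage → amide (the N is not an amine).
  CH(OH): –OH on an sp³ carbon → alcohol (secondary).
  CH(NHCOCH3): pendant –NHC(=O)CH3: N bonded to a carbonyl → amide (not amine).
  CH(NH2): –NH2 on an sp³ carbon with no adjacent C=O → amine.
  CH(COOH): pendant –COOH: carbonyl C bonded to C and –OH → carboxylic acid.
  CO: –C(=O)– with carbon on both sides → ketone.
  CH(COOH): pendant –COOH: carbonyl C bonded to C and –OH → carboxylic acid.
  CH(CH2OCH3): pendant –CH2OCH3: C–O–C linkage → ether.
  CH(COOH): pendant –COOH: carbonyl C bonded to C and –OH → carboxylic acid.
  C6H5: –C6H5 phenyl ring → arene.
Amide appears at: CH2CONHCH2, CH(NHCOCH3) → 2.

2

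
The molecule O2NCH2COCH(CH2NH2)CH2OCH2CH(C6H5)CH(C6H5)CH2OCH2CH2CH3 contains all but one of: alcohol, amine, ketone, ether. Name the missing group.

ether: present (CH2OCH2 — C–O–C with sp³ carbons on both sides and no adjacent C=O → ether).
ketone: present (CO — –C(=O)– with carbon on both sides → ketone).
amine: present (CH(CH2NH2) — pendant –CH2NH2: N on sp³ C, no adjacent C=O → amine).
alcohol: no segment matches this pattern.

alcohol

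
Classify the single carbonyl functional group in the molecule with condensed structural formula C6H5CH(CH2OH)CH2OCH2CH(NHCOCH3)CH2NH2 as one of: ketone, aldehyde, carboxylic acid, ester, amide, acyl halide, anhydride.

amide

The carbonyl is in the CH(NHCOCH3) segment: pendant –NHC(=O)CH3: N bonded to a carbonyl → amide (not amine).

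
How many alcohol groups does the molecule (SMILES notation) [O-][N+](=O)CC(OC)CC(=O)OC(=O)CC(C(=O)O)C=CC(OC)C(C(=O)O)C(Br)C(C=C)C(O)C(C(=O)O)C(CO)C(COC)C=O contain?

2

Reading the structure from left to right:
  O2NCH2: –NO2 on carbon → nitro group.
  CH(OCH3): pendant –OCH3: C–O–C with sp³ C, no adjacent C=O → ether.
  CH2CO-O-COCH2: two acyl groups sharing one oxygen, –C(=O)–O–C(=O)– → anhydride.
  CH(COOH): pendant –COOH: carbonyl C bonded to C and –OH → carboxylic acid.
  CH=CH: C=C double bond → alkene.
  CH(OCH3): pendant –OCH3: C–O–C with sp³ C, no adjacent C=O → ether.
  CH(COOH): pendant –COOH: carbonyl C bonded to C and –OH → carboxylic acid.
  CH(Br): halogen on an sp³ carbon → alkyl halide.
  CH(CH=CH2): pendant –CH=CH2: C=C double bond → alkene.
  CH(OH): –OH on an sp³ carbon → alcohol (secondary).
  CH(COOH): pendant –COOH: carbonyl C bonded to C and –OH → carboxylic acid.
  CH(CH2OH): pendant –CH2OH on an sp³ backbone C → alcohol.
  CH(CH2OCH3): pendant –CH2OCH3: C–O–C linkage → ether.
  CHO: terminal –CHO: carbonyl C bonded to H and C → aldehyde.
Alcohol appears at: CH(OH), CH(CH2OH) → 2.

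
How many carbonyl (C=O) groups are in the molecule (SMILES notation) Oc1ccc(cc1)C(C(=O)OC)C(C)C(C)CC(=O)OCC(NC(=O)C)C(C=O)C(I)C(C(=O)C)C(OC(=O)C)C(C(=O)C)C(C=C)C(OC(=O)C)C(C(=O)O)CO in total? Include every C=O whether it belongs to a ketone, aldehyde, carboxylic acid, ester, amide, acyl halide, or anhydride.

9

CH(COOCH3): ester, 1 C=O (running total 1).
CH2COOCH2: ester, 1 C=O (running total 2).
CH(NHCOCH3): amide, 1 C=O (running total 3).
CH(CHO): aldehyde, 1 C=O (running total 4).
CH(COCH3): ketone, 1 C=O (running total 5).
CH(OCOCH3): ester, 1 C=O (running total 6).
CH(COCH3): ketone, 1 C=O (running total 7).
CH(OCOCH3): ester, 1 C=O (running total 8).
CH(COOH): carboxylic acid, 1 C=O (running total 9).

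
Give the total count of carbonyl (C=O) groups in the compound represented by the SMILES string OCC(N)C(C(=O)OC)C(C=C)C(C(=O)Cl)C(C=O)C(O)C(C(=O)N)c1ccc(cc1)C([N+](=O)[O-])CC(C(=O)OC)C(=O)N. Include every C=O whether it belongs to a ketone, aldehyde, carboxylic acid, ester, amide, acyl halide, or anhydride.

CH(COOCH3): ester, 1 C=O (running total 1).
CH(COCl): acyl halide, 1 C=O (running total 2).
CH(CHO): aldehyde, 1 C=O (running total 3).
CH(CONH2): amide, 1 C=O (running total 4).
CH(COOCH3): ester, 1 C=O (running total 5).
CONH2: amide, 1 C=O (running total 6).

6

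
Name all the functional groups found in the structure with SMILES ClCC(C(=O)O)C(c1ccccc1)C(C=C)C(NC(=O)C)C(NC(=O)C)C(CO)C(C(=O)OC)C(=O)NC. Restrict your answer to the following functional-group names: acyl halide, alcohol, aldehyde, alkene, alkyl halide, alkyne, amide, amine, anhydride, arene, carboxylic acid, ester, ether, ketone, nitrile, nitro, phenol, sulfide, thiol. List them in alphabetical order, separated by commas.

Working along the chain:
  ClCH2: halogen on an sp³ carbon → alkyl halide.
  CH(COOH): pendant –COOH: carbonyl C bonded to C and –OH → carboxylic acid.
  CH(C6H5): pendant –C6H5: benzene ring → arene.
  CH(CH=CH2): pendant –CH=CH2: C=C double bond → alkene.
  CH(NHCOCH3): pendant –NHC(=O)CH3: N bonded to a carbonyl → amide (not amine).
  CH(NHCOCH3): pendant –NHC(=O)CH3: N bonded to a carbonyl → amide (not amine).
  CH(CH2OH): pendant –CH2OH on an sp³ backbone C → alcohol.
  CH(COOCH3): pendant –COOCH3: carbonyl C bonded to C and –OCH3 → ester.
  CONHCH3: –C(=O)NHCH3: carbonyl C bonded to C and to N → amide (the N is not an amine).

alcohol, alkene, alkyl halide, amide, arene, carboxylic acid, ester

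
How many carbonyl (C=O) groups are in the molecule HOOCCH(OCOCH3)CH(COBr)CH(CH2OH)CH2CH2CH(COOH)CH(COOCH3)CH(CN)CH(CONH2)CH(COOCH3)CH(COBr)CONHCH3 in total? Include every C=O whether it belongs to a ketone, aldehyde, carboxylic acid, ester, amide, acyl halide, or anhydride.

9

HOOC: carboxylic acid, 1 C=O (running total 1).
CH(OCOCH3): ester, 1 C=O (running total 2).
CH(COBr): acyl halide, 1 C=O (running total 3).
CH(COOH): carboxylic acid, 1 C=O (running total 4).
CH(COOCH3): ester, 1 C=O (running total 5).
CH(CONH2): amide, 1 C=O (running total 6).
CH(COOCH3): ester, 1 C=O (running total 7).
CH(COBr): acyl halide, 1 C=O (running total 8).
CONHCH3: amide, 1 C=O (running total 9).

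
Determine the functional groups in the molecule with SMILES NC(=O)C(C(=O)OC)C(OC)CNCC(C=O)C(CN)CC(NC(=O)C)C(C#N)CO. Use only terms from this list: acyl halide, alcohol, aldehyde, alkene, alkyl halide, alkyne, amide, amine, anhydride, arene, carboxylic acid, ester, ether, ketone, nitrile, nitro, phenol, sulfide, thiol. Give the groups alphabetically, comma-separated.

alcohol, aldehyde, amide, amine, ester, ether, nitrile

Working along the chain:
  H2NCO: –C(=O)NH2: carbonyl C bonded to C and to N → amide (the N is not a separate amine).
  CH(COOCH3): pendant –COOCH3: carbonyl C bonded to C and –OCH3 → ester.
  CH(OCH3): pendant –OCH3: C–O–C with sp³ C, no adjacent C=O → ether.
  CH2NHCH2: C–N–C with sp³ carbons and no adjacent C=O → amine (secondary).
  CH(CHO): pendant –CHO: carbonyl C bonded to C and H → aldehyde.
  CH(CH2NH2): pendant –CH2NH2: N on sp³ C, no adjacent C=O → amine.
  CH(NHCOCH3): pendant –NHC(=O)CH3: N bonded to a carbonyl → amide (not amine).
  CH(CN): pendant –C≡N: nitrile.
  CH2OH: –OH on an sp³ carbon → alcohol.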